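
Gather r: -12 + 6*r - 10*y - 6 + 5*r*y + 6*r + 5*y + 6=r*(5*y + 12) - 5*y - 12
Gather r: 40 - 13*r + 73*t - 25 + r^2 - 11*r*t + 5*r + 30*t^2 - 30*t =r^2 + r*(-11*t - 8) + 30*t^2 + 43*t + 15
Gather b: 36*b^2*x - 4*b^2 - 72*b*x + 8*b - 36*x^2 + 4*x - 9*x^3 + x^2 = b^2*(36*x - 4) + b*(8 - 72*x) - 9*x^3 - 35*x^2 + 4*x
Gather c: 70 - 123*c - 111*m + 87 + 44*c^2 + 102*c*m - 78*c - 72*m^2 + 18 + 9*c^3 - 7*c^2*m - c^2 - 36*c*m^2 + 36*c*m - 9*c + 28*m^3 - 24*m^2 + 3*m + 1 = 9*c^3 + c^2*(43 - 7*m) + c*(-36*m^2 + 138*m - 210) + 28*m^3 - 96*m^2 - 108*m + 176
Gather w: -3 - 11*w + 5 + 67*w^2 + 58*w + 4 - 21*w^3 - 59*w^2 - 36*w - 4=-21*w^3 + 8*w^2 + 11*w + 2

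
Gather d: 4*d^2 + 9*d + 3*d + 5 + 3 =4*d^2 + 12*d + 8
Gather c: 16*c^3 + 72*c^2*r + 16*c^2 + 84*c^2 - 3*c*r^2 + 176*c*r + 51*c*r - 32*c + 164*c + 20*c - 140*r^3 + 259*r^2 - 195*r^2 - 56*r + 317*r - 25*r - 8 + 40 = 16*c^3 + c^2*(72*r + 100) + c*(-3*r^2 + 227*r + 152) - 140*r^3 + 64*r^2 + 236*r + 32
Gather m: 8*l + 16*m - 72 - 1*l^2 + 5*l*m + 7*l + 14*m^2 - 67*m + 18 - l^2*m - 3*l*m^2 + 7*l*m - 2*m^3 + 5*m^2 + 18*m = -l^2 + 15*l - 2*m^3 + m^2*(19 - 3*l) + m*(-l^2 + 12*l - 33) - 54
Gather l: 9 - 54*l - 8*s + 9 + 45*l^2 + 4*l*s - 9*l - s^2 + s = 45*l^2 + l*(4*s - 63) - s^2 - 7*s + 18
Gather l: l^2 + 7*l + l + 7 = l^2 + 8*l + 7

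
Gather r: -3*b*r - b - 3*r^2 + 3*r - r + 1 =-b - 3*r^2 + r*(2 - 3*b) + 1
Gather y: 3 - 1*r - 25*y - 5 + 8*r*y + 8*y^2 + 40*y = -r + 8*y^2 + y*(8*r + 15) - 2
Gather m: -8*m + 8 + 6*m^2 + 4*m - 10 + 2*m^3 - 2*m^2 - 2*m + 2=2*m^3 + 4*m^2 - 6*m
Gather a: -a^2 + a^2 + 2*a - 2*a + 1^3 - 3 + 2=0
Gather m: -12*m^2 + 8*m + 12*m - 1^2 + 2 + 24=-12*m^2 + 20*m + 25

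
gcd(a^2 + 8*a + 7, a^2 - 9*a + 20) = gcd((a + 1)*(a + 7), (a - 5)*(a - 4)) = 1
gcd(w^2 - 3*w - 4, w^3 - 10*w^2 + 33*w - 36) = w - 4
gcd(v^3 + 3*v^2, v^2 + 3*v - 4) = 1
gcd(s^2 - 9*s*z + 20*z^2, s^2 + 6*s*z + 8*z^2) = 1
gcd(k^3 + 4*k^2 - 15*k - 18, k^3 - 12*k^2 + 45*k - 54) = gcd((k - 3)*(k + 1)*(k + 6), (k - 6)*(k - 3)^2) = k - 3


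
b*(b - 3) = b^2 - 3*b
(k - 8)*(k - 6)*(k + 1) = k^3 - 13*k^2 + 34*k + 48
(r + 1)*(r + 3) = r^2 + 4*r + 3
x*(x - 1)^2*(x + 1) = x^4 - x^3 - x^2 + x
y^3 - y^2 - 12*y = y*(y - 4)*(y + 3)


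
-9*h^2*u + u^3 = u*(-3*h + u)*(3*h + u)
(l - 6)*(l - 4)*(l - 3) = l^3 - 13*l^2 + 54*l - 72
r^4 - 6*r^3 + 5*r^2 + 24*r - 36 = (r - 3)^2*(r - 2)*(r + 2)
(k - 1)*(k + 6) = k^2 + 5*k - 6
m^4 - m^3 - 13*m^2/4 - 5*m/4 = m*(m - 5/2)*(m + 1/2)*(m + 1)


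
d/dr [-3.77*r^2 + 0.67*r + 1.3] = 0.67 - 7.54*r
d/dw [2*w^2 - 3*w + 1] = 4*w - 3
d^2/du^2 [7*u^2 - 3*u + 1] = 14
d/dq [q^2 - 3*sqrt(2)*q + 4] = 2*q - 3*sqrt(2)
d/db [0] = 0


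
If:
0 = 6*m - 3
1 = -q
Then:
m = 1/2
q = -1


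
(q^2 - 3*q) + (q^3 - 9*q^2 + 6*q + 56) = q^3 - 8*q^2 + 3*q + 56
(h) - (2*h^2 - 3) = -2*h^2 + h + 3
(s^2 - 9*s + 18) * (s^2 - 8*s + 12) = s^4 - 17*s^3 + 102*s^2 - 252*s + 216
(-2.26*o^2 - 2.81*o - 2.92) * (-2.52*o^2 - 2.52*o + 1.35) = 5.6952*o^4 + 12.7764*o^3 + 11.3886*o^2 + 3.5649*o - 3.942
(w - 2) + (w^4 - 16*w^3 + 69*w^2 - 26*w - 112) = w^4 - 16*w^3 + 69*w^2 - 25*w - 114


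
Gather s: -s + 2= 2 - s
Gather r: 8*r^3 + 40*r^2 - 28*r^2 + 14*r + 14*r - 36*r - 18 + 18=8*r^3 + 12*r^2 - 8*r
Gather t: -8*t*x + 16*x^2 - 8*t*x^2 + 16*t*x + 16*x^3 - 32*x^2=t*(-8*x^2 + 8*x) + 16*x^3 - 16*x^2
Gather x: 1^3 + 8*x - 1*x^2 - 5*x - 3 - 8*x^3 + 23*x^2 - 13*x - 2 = -8*x^3 + 22*x^2 - 10*x - 4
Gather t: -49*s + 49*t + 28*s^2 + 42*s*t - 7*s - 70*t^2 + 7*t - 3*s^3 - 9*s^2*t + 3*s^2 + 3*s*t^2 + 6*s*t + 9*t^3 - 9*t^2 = -3*s^3 + 31*s^2 - 56*s + 9*t^3 + t^2*(3*s - 79) + t*(-9*s^2 + 48*s + 56)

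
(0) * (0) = 0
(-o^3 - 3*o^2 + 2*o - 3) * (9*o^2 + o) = -9*o^5 - 28*o^4 + 15*o^3 - 25*o^2 - 3*o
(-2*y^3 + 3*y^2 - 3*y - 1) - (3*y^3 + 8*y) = -5*y^3 + 3*y^2 - 11*y - 1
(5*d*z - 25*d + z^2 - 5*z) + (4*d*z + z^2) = 9*d*z - 25*d + 2*z^2 - 5*z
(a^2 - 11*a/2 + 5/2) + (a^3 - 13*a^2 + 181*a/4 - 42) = a^3 - 12*a^2 + 159*a/4 - 79/2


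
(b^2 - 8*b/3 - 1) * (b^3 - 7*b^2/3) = b^5 - 5*b^4 + 47*b^3/9 + 7*b^2/3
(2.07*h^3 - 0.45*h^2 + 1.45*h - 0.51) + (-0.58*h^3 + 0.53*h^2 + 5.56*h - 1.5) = 1.49*h^3 + 0.08*h^2 + 7.01*h - 2.01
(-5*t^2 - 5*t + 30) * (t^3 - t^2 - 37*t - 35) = -5*t^5 + 220*t^3 + 330*t^2 - 935*t - 1050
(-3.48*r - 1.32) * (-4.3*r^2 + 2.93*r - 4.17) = 14.964*r^3 - 4.5204*r^2 + 10.644*r + 5.5044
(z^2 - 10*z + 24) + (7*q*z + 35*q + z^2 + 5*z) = 7*q*z + 35*q + 2*z^2 - 5*z + 24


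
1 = 1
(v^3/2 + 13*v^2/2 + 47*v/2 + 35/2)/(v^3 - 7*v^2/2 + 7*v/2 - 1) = (v^3 + 13*v^2 + 47*v + 35)/(2*v^3 - 7*v^2 + 7*v - 2)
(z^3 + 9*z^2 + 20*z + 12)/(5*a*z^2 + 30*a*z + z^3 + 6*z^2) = (z^2 + 3*z + 2)/(z*(5*a + z))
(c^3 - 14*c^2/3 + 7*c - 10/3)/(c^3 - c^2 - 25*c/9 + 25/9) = 3*(c - 2)/(3*c + 5)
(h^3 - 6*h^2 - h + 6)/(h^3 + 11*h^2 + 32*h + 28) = (h^3 - 6*h^2 - h + 6)/(h^3 + 11*h^2 + 32*h + 28)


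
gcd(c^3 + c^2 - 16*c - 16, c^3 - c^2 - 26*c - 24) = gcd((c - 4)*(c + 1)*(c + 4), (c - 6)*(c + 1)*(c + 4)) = c^2 + 5*c + 4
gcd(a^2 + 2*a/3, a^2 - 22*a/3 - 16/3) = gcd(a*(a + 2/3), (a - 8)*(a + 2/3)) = a + 2/3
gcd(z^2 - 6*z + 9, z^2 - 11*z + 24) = z - 3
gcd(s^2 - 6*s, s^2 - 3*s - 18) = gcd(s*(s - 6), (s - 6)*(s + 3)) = s - 6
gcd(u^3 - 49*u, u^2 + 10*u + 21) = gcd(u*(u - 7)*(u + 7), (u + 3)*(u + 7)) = u + 7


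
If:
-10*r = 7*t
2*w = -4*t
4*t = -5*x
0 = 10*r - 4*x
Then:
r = 0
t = 0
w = 0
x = 0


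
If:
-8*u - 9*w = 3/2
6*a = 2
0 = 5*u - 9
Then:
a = 1/3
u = 9/5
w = -53/30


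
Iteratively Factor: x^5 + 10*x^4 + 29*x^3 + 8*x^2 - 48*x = (x)*(x^4 + 10*x^3 + 29*x^2 + 8*x - 48) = x*(x + 4)*(x^3 + 6*x^2 + 5*x - 12) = x*(x + 3)*(x + 4)*(x^2 + 3*x - 4) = x*(x + 3)*(x + 4)^2*(x - 1)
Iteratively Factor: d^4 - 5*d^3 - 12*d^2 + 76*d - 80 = (d - 2)*(d^3 - 3*d^2 - 18*d + 40) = (d - 5)*(d - 2)*(d^2 + 2*d - 8) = (d - 5)*(d - 2)*(d + 4)*(d - 2)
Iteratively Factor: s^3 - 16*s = (s - 4)*(s^2 + 4*s) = (s - 4)*(s + 4)*(s)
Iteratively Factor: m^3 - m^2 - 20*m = (m)*(m^2 - m - 20) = m*(m + 4)*(m - 5)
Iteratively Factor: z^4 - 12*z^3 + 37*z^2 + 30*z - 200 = (z + 2)*(z^3 - 14*z^2 + 65*z - 100) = (z - 5)*(z + 2)*(z^2 - 9*z + 20) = (z - 5)^2*(z + 2)*(z - 4)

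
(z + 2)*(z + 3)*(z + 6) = z^3 + 11*z^2 + 36*z + 36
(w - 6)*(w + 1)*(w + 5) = w^3 - 31*w - 30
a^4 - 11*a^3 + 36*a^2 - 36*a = a*(a - 6)*(a - 3)*(a - 2)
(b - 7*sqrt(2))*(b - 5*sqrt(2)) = b^2 - 12*sqrt(2)*b + 70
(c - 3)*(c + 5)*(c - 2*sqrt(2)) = c^3 - 2*sqrt(2)*c^2 + 2*c^2 - 15*c - 4*sqrt(2)*c + 30*sqrt(2)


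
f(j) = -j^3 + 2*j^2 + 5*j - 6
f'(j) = -3*j^2 + 4*j + 5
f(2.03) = 4.03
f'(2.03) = 0.76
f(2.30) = 3.91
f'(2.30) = -1.67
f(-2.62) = 12.61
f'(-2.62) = -26.07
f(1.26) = 1.47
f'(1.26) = 5.28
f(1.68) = 3.30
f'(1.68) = 3.25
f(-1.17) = -7.51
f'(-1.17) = -3.79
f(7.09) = -226.41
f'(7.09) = -117.44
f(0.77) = -1.42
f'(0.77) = 6.30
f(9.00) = -528.00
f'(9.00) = -202.00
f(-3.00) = 24.00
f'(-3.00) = -34.00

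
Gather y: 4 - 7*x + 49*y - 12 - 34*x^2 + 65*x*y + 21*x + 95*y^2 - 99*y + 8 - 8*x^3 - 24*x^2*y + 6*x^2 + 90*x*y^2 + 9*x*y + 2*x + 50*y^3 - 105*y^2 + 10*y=-8*x^3 - 28*x^2 + 16*x + 50*y^3 + y^2*(90*x - 10) + y*(-24*x^2 + 74*x - 40)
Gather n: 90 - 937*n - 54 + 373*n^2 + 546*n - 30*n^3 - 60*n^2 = -30*n^3 + 313*n^2 - 391*n + 36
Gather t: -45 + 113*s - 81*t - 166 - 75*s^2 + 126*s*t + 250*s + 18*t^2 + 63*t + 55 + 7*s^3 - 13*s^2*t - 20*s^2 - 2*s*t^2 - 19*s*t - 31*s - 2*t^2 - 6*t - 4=7*s^3 - 95*s^2 + 332*s + t^2*(16 - 2*s) + t*(-13*s^2 + 107*s - 24) - 160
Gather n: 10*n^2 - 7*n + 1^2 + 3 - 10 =10*n^2 - 7*n - 6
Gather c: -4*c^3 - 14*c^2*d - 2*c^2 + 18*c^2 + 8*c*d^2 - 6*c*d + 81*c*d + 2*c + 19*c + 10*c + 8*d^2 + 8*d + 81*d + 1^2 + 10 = -4*c^3 + c^2*(16 - 14*d) + c*(8*d^2 + 75*d + 31) + 8*d^2 + 89*d + 11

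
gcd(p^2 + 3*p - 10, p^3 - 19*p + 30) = p^2 + 3*p - 10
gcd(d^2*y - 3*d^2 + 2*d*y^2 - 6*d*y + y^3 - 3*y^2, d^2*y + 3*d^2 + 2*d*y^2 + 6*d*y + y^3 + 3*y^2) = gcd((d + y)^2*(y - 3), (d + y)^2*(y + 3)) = d^2 + 2*d*y + y^2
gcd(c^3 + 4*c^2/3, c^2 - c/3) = c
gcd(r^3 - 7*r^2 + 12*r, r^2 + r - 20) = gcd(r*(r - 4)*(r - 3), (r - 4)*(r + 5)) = r - 4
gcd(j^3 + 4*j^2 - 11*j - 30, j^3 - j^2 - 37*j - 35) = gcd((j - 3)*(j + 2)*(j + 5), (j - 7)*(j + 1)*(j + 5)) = j + 5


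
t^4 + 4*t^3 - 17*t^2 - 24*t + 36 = (t - 3)*(t - 1)*(t + 2)*(t + 6)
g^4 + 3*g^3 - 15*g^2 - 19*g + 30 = (g - 3)*(g - 1)*(g + 2)*(g + 5)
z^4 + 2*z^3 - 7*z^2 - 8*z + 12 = (z - 2)*(z - 1)*(z + 2)*(z + 3)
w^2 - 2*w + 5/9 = (w - 5/3)*(w - 1/3)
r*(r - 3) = r^2 - 3*r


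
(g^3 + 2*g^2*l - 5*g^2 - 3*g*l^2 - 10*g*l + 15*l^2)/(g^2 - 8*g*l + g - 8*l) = (g^3 + 2*g^2*l - 5*g^2 - 3*g*l^2 - 10*g*l + 15*l^2)/(g^2 - 8*g*l + g - 8*l)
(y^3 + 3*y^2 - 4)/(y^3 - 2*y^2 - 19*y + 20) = (y^2 + 4*y + 4)/(y^2 - y - 20)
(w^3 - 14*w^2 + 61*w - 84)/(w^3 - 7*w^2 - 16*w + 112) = (w - 3)/(w + 4)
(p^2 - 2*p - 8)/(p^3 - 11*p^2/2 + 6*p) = 2*(p + 2)/(p*(2*p - 3))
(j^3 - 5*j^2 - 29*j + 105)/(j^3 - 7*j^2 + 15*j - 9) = (j^2 - 2*j - 35)/(j^2 - 4*j + 3)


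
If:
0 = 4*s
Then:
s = 0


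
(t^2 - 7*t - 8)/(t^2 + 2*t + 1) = (t - 8)/(t + 1)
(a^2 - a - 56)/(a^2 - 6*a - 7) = (-a^2 + a + 56)/(-a^2 + 6*a + 7)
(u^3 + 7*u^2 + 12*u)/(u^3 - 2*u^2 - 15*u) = (u + 4)/(u - 5)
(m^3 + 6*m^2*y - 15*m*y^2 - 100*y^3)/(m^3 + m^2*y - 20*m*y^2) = (m + 5*y)/m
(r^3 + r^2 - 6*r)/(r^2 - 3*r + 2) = r*(r + 3)/(r - 1)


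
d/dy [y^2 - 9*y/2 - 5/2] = 2*y - 9/2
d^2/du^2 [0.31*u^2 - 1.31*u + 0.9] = 0.620000000000000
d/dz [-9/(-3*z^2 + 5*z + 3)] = 9*(5 - 6*z)/(-3*z^2 + 5*z + 3)^2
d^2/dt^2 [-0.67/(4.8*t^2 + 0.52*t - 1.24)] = (30.8736*t^2 + 3.34464*t - 0.67*(9.6*t + 0.52)*(19.2*t + 1.04) - 7.97568)/(4.8*t^2 + 0.52*t - 1.24)^3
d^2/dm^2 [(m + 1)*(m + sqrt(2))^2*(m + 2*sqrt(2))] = 12*m^2 + 6*m + 24*sqrt(2)*m + 8*sqrt(2) + 20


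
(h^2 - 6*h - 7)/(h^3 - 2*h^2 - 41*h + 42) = (h + 1)/(h^2 + 5*h - 6)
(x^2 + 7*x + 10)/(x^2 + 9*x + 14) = (x + 5)/(x + 7)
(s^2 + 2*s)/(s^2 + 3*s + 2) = s/(s + 1)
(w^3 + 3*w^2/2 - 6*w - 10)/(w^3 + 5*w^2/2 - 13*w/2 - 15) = (w + 2)/(w + 3)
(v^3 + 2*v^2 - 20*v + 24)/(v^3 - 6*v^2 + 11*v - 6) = (v^2 + 4*v - 12)/(v^2 - 4*v + 3)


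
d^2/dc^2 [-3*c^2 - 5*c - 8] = -6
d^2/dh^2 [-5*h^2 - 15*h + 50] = -10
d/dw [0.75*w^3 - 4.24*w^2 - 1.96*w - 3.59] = 2.25*w^2 - 8.48*w - 1.96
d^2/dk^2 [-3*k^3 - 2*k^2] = -18*k - 4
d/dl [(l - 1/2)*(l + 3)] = 2*l + 5/2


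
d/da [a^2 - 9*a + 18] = 2*a - 9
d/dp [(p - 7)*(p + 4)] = 2*p - 3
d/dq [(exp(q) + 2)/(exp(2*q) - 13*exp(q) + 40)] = (-(exp(q) + 2)*(2*exp(q) - 13) + exp(2*q) - 13*exp(q) + 40)*exp(q)/(exp(2*q) - 13*exp(q) + 40)^2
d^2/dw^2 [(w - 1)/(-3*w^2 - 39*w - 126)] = 2*(-(w - 1)*(2*w + 13)^2 + 3*(w + 4)*(w^2 + 13*w + 42))/(3*(w^2 + 13*w + 42)^3)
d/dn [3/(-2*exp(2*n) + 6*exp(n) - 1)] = (12*exp(n) - 18)*exp(n)/(2*exp(2*n) - 6*exp(n) + 1)^2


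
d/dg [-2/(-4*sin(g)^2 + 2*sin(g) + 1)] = 4*(1 - 4*sin(g))*cos(g)/(-4*sin(g)^2 + 2*sin(g) + 1)^2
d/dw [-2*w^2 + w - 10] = 1 - 4*w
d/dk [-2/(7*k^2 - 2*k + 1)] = 4*(7*k - 1)/(7*k^2 - 2*k + 1)^2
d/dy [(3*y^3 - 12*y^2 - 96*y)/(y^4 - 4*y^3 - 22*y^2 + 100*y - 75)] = 3*(-y^6 + 8*y^5 + 58*y^4 - 56*y^3 - 1329*y^2 + 600*y + 2400)/(y^8 - 8*y^7 - 28*y^6 + 376*y^5 - 466*y^4 - 3800*y^3 + 13300*y^2 - 15000*y + 5625)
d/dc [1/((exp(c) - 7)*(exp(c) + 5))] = 2*(1 - exp(c))*exp(c)/(exp(4*c) - 4*exp(3*c) - 66*exp(2*c) + 140*exp(c) + 1225)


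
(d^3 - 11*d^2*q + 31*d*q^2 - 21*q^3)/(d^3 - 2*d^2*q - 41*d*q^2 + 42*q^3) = (d - 3*q)/(d + 6*q)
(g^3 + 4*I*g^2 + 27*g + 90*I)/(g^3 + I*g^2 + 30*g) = (g + 3*I)/g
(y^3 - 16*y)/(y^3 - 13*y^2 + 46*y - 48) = y*(y^2 - 16)/(y^3 - 13*y^2 + 46*y - 48)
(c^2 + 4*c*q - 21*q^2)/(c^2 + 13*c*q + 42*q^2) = (c - 3*q)/(c + 6*q)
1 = 1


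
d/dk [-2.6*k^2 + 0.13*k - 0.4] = 0.13 - 5.2*k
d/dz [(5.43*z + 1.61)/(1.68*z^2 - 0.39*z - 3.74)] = (9.1224*z^2 - 2.1177*z - (3.36*z - 0.39)*(5.43*z + 1.61) - 20.3082)/(-1.68*z^2 + 0.39*z + 3.74)^2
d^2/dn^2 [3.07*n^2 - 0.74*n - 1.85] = 6.14000000000000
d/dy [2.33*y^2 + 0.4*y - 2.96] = 4.66*y + 0.4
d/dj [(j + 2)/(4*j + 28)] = 5/(4*(j + 7)^2)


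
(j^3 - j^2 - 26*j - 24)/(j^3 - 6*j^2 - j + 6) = (j + 4)/(j - 1)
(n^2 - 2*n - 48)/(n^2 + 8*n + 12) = (n - 8)/(n + 2)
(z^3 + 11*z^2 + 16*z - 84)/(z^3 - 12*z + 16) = (z^2 + 13*z + 42)/(z^2 + 2*z - 8)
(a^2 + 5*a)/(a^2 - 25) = a/(a - 5)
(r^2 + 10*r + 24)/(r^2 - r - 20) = (r + 6)/(r - 5)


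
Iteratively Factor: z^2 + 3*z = (z)*(z + 3)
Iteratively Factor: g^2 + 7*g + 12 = (g + 3)*(g + 4)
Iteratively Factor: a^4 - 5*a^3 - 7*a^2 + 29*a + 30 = (a - 3)*(a^3 - 2*a^2 - 13*a - 10) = (a - 5)*(a - 3)*(a^2 + 3*a + 2) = (a - 5)*(a - 3)*(a + 2)*(a + 1)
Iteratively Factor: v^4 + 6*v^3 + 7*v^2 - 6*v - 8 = (v - 1)*(v^3 + 7*v^2 + 14*v + 8) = (v - 1)*(v + 4)*(v^2 + 3*v + 2) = (v - 1)*(v + 1)*(v + 4)*(v + 2)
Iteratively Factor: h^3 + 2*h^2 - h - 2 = (h + 1)*(h^2 + h - 2) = (h - 1)*(h + 1)*(h + 2)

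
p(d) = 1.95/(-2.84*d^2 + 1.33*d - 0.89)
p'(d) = 1.95*(5.68*d - 1.33)/(-2.84*d^2 + 1.33*d - 0.89)^2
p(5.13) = -0.03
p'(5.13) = 0.01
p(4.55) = -0.04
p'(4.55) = 0.02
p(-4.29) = -0.03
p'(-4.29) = -0.01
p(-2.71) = -0.08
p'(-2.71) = -0.05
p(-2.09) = -0.12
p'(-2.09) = -0.10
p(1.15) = -0.63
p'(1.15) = 1.04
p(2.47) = -0.13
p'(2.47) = 0.11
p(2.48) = -0.13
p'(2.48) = 0.11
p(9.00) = -0.01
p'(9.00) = 0.00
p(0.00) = -2.19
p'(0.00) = -3.27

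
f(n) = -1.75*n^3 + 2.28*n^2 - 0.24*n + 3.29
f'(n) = -5.25*n^2 + 4.56*n - 0.24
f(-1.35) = 12.07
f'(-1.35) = -15.96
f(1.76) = 0.39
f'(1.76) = -8.48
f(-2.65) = 52.50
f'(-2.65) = -49.19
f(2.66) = -14.15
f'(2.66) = -25.26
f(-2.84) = 62.45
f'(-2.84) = -55.53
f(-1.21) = 10.02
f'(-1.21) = -13.44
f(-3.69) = 123.15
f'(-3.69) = -88.55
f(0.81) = 3.66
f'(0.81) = 0.01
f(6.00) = -294.07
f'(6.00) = -161.88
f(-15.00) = 6426.14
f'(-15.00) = -1249.89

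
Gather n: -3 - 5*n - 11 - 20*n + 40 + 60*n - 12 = 35*n + 14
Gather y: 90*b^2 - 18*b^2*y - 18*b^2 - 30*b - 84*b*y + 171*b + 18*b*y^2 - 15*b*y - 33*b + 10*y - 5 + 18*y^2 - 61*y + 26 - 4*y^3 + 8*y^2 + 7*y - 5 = 72*b^2 + 108*b - 4*y^3 + y^2*(18*b + 26) + y*(-18*b^2 - 99*b - 44) + 16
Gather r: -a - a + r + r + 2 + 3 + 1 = -2*a + 2*r + 6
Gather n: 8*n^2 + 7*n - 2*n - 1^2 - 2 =8*n^2 + 5*n - 3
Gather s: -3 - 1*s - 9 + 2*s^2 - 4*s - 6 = 2*s^2 - 5*s - 18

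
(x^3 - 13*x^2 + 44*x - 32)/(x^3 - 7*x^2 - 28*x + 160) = (x - 1)/(x + 5)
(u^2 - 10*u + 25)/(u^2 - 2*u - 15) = (u - 5)/(u + 3)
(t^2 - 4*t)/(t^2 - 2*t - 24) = t*(4 - t)/(-t^2 + 2*t + 24)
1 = 1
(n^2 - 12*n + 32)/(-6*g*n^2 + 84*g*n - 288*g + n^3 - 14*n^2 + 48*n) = (4 - n)/(6*g*n - 36*g - n^2 + 6*n)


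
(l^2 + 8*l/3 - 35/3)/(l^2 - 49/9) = 3*(l + 5)/(3*l + 7)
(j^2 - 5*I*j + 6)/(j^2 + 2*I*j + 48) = (j + I)/(j + 8*I)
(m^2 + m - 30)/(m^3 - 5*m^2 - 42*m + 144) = (m - 5)/(m^2 - 11*m + 24)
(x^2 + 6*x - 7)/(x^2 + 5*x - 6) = (x + 7)/(x + 6)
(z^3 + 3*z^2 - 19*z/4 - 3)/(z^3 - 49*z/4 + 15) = (2*z + 1)/(2*z - 5)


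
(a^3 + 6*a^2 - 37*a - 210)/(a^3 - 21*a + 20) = (a^2 + a - 42)/(a^2 - 5*a + 4)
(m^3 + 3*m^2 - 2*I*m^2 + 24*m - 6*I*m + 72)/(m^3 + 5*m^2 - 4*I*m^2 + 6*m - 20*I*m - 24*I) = (m^2 - 2*I*m + 24)/(m^2 + m*(2 - 4*I) - 8*I)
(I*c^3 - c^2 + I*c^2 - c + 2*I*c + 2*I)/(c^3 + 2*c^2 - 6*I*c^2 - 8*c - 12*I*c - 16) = (I*c^3 + c^2*(-1 + I) + c*(-1 + 2*I) + 2*I)/(c^3 + c^2*(2 - 6*I) + c*(-8 - 12*I) - 16)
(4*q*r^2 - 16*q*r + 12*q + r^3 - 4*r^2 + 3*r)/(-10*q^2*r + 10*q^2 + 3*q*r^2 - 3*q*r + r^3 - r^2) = (-4*q*r + 12*q - r^2 + 3*r)/(10*q^2 - 3*q*r - r^2)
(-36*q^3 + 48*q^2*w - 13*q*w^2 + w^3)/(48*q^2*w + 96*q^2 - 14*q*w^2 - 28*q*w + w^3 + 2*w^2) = (-6*q^2 + 7*q*w - w^2)/(8*q*w + 16*q - w^2 - 2*w)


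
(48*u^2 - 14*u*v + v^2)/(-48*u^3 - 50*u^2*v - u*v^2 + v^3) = (-6*u + v)/(6*u^2 + 7*u*v + v^2)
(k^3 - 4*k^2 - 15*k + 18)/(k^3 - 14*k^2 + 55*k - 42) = (k + 3)/(k - 7)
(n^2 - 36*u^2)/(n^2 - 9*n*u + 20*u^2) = (n^2 - 36*u^2)/(n^2 - 9*n*u + 20*u^2)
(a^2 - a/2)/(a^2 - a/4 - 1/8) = 4*a/(4*a + 1)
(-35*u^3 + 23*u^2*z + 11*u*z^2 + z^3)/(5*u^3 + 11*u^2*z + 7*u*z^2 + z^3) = (-7*u^2 + 6*u*z + z^2)/(u^2 + 2*u*z + z^2)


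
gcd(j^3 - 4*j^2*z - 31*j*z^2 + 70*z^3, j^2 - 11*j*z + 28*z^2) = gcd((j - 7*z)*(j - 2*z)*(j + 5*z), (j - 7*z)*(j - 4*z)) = -j + 7*z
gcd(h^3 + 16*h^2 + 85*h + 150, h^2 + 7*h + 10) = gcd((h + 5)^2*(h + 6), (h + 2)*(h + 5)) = h + 5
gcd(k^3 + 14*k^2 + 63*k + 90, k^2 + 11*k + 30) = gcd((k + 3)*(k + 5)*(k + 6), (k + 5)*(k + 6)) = k^2 + 11*k + 30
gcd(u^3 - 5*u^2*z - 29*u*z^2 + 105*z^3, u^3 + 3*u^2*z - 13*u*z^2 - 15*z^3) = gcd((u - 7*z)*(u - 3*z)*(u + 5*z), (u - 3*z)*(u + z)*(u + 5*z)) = -u^2 - 2*u*z + 15*z^2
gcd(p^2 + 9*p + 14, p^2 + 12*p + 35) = p + 7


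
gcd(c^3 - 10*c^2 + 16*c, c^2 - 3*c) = c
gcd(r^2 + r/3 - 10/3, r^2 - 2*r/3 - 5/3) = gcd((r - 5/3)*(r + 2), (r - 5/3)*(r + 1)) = r - 5/3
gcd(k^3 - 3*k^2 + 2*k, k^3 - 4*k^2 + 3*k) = k^2 - k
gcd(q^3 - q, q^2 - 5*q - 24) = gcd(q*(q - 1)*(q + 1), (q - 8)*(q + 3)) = 1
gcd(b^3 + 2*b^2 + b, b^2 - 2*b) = b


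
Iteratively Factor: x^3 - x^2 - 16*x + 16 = (x - 4)*(x^2 + 3*x - 4) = (x - 4)*(x - 1)*(x + 4)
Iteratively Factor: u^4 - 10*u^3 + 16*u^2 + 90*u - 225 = (u - 5)*(u^3 - 5*u^2 - 9*u + 45) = (u - 5)*(u + 3)*(u^2 - 8*u + 15) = (u - 5)*(u - 3)*(u + 3)*(u - 5)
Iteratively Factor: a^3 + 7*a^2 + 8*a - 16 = (a + 4)*(a^2 + 3*a - 4) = (a + 4)^2*(a - 1)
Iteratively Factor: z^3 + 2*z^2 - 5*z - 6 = (z + 3)*(z^2 - z - 2) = (z + 1)*(z + 3)*(z - 2)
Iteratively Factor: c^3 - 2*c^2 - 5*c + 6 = (c - 1)*(c^2 - c - 6) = (c - 1)*(c + 2)*(c - 3)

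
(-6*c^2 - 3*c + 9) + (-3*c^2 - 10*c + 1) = -9*c^2 - 13*c + 10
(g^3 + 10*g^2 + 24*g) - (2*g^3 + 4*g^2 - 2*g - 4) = -g^3 + 6*g^2 + 26*g + 4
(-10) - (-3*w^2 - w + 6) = 3*w^2 + w - 16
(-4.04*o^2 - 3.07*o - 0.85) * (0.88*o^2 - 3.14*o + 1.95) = -3.5552*o^4 + 9.984*o^3 + 1.0138*o^2 - 3.3175*o - 1.6575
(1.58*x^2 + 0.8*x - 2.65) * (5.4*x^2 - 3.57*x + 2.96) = 8.532*x^4 - 1.3206*x^3 - 12.4892*x^2 + 11.8285*x - 7.844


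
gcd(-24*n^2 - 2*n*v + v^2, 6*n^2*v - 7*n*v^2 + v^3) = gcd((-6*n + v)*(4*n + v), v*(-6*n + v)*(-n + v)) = -6*n + v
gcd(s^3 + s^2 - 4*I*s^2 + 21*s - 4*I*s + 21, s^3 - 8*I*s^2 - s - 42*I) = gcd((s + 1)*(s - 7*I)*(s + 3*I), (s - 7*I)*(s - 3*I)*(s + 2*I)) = s - 7*I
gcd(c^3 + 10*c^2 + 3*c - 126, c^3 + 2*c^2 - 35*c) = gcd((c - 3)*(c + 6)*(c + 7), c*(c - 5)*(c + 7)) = c + 7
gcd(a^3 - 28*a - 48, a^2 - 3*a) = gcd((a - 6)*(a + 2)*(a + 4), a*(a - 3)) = 1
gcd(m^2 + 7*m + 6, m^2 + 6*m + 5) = m + 1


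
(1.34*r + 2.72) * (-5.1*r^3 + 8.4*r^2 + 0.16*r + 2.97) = -6.834*r^4 - 2.616*r^3 + 23.0624*r^2 + 4.415*r + 8.0784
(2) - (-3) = 5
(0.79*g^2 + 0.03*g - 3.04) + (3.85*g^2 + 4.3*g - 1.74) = 4.64*g^2 + 4.33*g - 4.78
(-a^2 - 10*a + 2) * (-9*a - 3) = 9*a^3 + 93*a^2 + 12*a - 6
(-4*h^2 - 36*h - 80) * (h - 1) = -4*h^3 - 32*h^2 - 44*h + 80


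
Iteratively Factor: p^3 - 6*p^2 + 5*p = (p - 1)*(p^2 - 5*p) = p*(p - 1)*(p - 5)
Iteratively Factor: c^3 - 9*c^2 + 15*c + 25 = (c + 1)*(c^2 - 10*c + 25) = (c - 5)*(c + 1)*(c - 5)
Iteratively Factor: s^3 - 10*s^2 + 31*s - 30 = (s - 3)*(s^2 - 7*s + 10) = (s - 5)*(s - 3)*(s - 2)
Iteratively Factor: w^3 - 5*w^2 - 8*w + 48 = (w - 4)*(w^2 - w - 12) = (w - 4)*(w + 3)*(w - 4)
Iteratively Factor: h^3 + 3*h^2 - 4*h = (h + 4)*(h^2 - h) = (h - 1)*(h + 4)*(h)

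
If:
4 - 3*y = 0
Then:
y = 4/3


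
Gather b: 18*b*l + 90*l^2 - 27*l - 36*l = 18*b*l + 90*l^2 - 63*l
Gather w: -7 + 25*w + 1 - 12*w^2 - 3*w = -12*w^2 + 22*w - 6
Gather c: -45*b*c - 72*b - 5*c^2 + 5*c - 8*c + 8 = -72*b - 5*c^2 + c*(-45*b - 3) + 8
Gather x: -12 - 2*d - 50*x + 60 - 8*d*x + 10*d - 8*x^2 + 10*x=8*d - 8*x^2 + x*(-8*d - 40) + 48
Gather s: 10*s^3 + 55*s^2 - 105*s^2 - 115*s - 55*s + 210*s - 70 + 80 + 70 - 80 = 10*s^3 - 50*s^2 + 40*s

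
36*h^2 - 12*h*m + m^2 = (-6*h + m)^2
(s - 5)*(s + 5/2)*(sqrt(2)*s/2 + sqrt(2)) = sqrt(2)*s^3/2 - sqrt(2)*s^2/4 - 35*sqrt(2)*s/4 - 25*sqrt(2)/2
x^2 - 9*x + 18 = (x - 6)*(x - 3)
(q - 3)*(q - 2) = q^2 - 5*q + 6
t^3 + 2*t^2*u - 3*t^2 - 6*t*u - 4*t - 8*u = (t - 4)*(t + 1)*(t + 2*u)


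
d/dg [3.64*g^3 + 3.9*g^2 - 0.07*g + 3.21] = 10.92*g^2 + 7.8*g - 0.07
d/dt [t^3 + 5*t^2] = t*(3*t + 10)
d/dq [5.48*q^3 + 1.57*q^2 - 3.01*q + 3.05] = 16.44*q^2 + 3.14*q - 3.01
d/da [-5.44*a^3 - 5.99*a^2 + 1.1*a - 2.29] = -16.32*a^2 - 11.98*a + 1.1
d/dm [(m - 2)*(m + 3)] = 2*m + 1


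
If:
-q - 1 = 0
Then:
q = -1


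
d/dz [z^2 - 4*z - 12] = 2*z - 4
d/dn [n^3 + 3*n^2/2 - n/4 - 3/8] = 3*n^2 + 3*n - 1/4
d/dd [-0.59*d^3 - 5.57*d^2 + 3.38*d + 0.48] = -1.77*d^2 - 11.14*d + 3.38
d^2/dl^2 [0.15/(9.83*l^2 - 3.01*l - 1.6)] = (28.98867*l^2 - 8.87649*l - 0.15*(19.66*l - 3.01)*(39.32*l - 6.02) - 4.7184)/(-9.83*l^2 + 3.01*l + 1.6)^3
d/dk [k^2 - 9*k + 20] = 2*k - 9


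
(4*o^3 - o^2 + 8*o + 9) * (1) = 4*o^3 - o^2 + 8*o + 9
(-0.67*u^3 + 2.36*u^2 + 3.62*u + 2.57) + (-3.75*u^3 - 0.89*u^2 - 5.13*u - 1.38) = -4.42*u^3 + 1.47*u^2 - 1.51*u + 1.19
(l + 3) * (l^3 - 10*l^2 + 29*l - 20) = l^4 - 7*l^3 - l^2 + 67*l - 60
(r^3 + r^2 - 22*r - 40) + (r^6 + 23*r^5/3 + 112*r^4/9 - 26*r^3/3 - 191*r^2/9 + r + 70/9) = r^6 + 23*r^5/3 + 112*r^4/9 - 23*r^3/3 - 182*r^2/9 - 21*r - 290/9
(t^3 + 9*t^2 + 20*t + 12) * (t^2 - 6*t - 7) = t^5 + 3*t^4 - 41*t^3 - 171*t^2 - 212*t - 84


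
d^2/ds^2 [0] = 0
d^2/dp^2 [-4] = 0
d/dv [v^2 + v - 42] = 2*v + 1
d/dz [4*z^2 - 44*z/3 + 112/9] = 8*z - 44/3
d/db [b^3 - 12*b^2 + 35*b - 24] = 3*b^2 - 24*b + 35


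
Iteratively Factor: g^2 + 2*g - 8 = (g + 4)*(g - 2)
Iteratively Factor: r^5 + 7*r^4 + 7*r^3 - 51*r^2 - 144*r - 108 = (r + 3)*(r^4 + 4*r^3 - 5*r^2 - 36*r - 36) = (r + 2)*(r + 3)*(r^3 + 2*r^2 - 9*r - 18) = (r - 3)*(r + 2)*(r + 3)*(r^2 + 5*r + 6) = (r - 3)*(r + 2)^2*(r + 3)*(r + 3)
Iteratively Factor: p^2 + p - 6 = (p + 3)*(p - 2)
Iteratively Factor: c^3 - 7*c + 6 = (c - 2)*(c^2 + 2*c - 3) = (c - 2)*(c - 1)*(c + 3)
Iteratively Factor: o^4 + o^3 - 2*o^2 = (o)*(o^3 + o^2 - 2*o) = o*(o - 1)*(o^2 + 2*o) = o*(o - 1)*(o + 2)*(o)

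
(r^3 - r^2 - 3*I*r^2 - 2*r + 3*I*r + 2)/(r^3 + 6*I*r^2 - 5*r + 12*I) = (r^2 - r*(1 + 2*I) + 2*I)/(r^2 + 7*I*r - 12)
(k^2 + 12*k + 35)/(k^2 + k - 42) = (k + 5)/(k - 6)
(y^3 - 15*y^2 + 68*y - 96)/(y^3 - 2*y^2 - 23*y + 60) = (y - 8)/(y + 5)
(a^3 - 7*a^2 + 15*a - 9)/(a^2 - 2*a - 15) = (-a^3 + 7*a^2 - 15*a + 9)/(-a^2 + 2*a + 15)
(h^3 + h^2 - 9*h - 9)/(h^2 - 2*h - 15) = (h^2 - 2*h - 3)/(h - 5)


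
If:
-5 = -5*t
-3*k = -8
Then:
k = 8/3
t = 1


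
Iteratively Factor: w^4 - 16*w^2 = (w + 4)*(w^3 - 4*w^2) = w*(w + 4)*(w^2 - 4*w) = w^2*(w + 4)*(w - 4)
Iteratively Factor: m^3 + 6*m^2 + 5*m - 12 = (m + 3)*(m^2 + 3*m - 4) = (m + 3)*(m + 4)*(m - 1)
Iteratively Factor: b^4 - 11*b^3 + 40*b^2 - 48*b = (b - 4)*(b^3 - 7*b^2 + 12*b) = b*(b - 4)*(b^2 - 7*b + 12) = b*(b - 4)^2*(b - 3)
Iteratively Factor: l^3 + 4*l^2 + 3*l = (l + 3)*(l^2 + l) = l*(l + 3)*(l + 1)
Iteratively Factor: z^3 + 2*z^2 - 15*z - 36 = (z + 3)*(z^2 - z - 12) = (z + 3)^2*(z - 4)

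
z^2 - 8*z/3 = z*(z - 8/3)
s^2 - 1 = (s - 1)*(s + 1)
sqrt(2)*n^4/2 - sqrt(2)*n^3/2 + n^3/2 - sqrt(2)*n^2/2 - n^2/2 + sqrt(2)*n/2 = n*(n - 1)*(n - sqrt(2)/2)*(sqrt(2)*n/2 + 1)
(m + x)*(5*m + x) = 5*m^2 + 6*m*x + x^2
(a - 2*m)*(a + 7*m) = a^2 + 5*a*m - 14*m^2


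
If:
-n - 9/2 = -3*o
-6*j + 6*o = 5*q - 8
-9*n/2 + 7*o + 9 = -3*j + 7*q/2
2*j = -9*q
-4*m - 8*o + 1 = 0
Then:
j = 4095/164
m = -6195/164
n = 2154/41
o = 1559/82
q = -455/82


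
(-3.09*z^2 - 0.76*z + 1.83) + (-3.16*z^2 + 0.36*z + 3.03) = -6.25*z^2 - 0.4*z + 4.86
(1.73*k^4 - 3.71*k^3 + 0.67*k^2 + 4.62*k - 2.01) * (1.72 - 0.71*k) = -1.2283*k^5 + 5.6097*k^4 - 6.8569*k^3 - 2.1278*k^2 + 9.3735*k - 3.4572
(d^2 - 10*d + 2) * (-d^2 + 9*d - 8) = -d^4 + 19*d^3 - 100*d^2 + 98*d - 16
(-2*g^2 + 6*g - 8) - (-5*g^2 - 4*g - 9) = 3*g^2 + 10*g + 1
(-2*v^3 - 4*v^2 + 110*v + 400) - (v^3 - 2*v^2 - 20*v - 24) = -3*v^3 - 2*v^2 + 130*v + 424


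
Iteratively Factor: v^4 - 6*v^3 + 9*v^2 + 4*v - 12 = (v - 3)*(v^3 - 3*v^2 + 4) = (v - 3)*(v - 2)*(v^2 - v - 2) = (v - 3)*(v - 2)*(v + 1)*(v - 2)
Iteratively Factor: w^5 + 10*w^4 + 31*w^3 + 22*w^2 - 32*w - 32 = (w + 2)*(w^4 + 8*w^3 + 15*w^2 - 8*w - 16) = (w + 2)*(w + 4)*(w^3 + 4*w^2 - w - 4) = (w - 1)*(w + 2)*(w + 4)*(w^2 + 5*w + 4) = (w - 1)*(w + 1)*(w + 2)*(w + 4)*(w + 4)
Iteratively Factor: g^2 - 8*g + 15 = (g - 5)*(g - 3)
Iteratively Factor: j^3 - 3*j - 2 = (j + 1)*(j^2 - j - 2) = (j + 1)^2*(j - 2)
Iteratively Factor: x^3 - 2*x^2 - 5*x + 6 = (x - 1)*(x^2 - x - 6) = (x - 1)*(x + 2)*(x - 3)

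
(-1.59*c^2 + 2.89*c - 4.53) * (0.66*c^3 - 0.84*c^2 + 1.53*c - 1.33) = -1.0494*c^5 + 3.243*c^4 - 7.8501*c^3 + 10.3416*c^2 - 10.7746*c + 6.0249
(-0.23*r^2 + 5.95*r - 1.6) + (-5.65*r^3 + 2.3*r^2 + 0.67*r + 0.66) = -5.65*r^3 + 2.07*r^2 + 6.62*r - 0.94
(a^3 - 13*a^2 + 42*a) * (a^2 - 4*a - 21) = a^5 - 17*a^4 + 73*a^3 + 105*a^2 - 882*a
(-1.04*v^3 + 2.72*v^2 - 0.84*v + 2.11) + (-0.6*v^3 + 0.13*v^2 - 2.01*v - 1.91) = -1.64*v^3 + 2.85*v^2 - 2.85*v + 0.2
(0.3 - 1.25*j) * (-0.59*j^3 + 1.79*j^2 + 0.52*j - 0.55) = 0.7375*j^4 - 2.4145*j^3 - 0.113*j^2 + 0.8435*j - 0.165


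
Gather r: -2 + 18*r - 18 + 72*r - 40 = 90*r - 60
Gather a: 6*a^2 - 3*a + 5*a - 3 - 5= 6*a^2 + 2*a - 8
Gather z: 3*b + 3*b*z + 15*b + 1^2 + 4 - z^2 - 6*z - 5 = 18*b - z^2 + z*(3*b - 6)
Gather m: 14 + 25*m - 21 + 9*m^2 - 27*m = 9*m^2 - 2*m - 7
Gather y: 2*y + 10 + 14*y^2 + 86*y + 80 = 14*y^2 + 88*y + 90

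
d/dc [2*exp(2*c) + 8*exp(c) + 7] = 4*(exp(c) + 2)*exp(c)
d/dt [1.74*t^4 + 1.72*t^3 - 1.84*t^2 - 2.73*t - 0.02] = 6.96*t^3 + 5.16*t^2 - 3.68*t - 2.73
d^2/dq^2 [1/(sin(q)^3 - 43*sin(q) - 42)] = (9*sin(q)^6 - 98*sin(q)^4 + 378*sin(q)^3 + 2107*sin(q)^2 - 2058*sin(q) - 3698)/(-sin(q)^3 + 43*sin(q) + 42)^3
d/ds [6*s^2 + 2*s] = 12*s + 2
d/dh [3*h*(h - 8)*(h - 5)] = 9*h^2 - 78*h + 120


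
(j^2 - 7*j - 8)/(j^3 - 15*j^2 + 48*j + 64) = 1/(j - 8)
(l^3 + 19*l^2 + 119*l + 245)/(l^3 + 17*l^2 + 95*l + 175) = (l + 7)/(l + 5)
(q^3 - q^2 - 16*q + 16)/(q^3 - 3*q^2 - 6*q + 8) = (q + 4)/(q + 2)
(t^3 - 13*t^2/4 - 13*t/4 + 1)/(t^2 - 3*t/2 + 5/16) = 4*(t^2 - 3*t - 4)/(4*t - 5)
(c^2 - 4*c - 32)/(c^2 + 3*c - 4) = (c - 8)/(c - 1)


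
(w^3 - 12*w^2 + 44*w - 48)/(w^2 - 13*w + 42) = (w^2 - 6*w + 8)/(w - 7)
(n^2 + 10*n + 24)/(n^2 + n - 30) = (n + 4)/(n - 5)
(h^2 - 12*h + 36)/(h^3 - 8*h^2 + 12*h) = (h - 6)/(h*(h - 2))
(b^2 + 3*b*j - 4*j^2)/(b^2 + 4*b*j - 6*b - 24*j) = (b - j)/(b - 6)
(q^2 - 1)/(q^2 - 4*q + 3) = (q + 1)/(q - 3)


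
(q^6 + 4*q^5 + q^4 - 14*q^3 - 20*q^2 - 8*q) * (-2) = -2*q^6 - 8*q^5 - 2*q^4 + 28*q^3 + 40*q^2 + 16*q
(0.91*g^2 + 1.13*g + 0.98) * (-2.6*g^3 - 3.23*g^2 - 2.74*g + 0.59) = -2.366*g^5 - 5.8773*g^4 - 8.6913*g^3 - 5.7247*g^2 - 2.0185*g + 0.5782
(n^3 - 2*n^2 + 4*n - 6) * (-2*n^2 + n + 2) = -2*n^5 + 5*n^4 - 8*n^3 + 12*n^2 + 2*n - 12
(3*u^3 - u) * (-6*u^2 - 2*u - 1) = -18*u^5 - 6*u^4 + 3*u^3 + 2*u^2 + u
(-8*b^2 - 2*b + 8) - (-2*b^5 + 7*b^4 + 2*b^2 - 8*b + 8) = 2*b^5 - 7*b^4 - 10*b^2 + 6*b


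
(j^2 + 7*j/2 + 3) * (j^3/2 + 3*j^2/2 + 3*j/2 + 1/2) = j^5/2 + 13*j^4/4 + 33*j^3/4 + 41*j^2/4 + 25*j/4 + 3/2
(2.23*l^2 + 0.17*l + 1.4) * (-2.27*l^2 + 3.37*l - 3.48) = -5.0621*l^4 + 7.1292*l^3 - 10.3655*l^2 + 4.1264*l - 4.872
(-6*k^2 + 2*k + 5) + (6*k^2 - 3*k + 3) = 8 - k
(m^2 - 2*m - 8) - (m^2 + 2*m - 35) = 27 - 4*m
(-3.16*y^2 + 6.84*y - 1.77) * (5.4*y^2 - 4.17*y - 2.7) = -17.064*y^4 + 50.1132*y^3 - 29.5488*y^2 - 11.0871*y + 4.779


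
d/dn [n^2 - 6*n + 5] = 2*n - 6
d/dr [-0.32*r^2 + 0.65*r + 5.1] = 0.65 - 0.64*r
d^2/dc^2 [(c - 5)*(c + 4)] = 2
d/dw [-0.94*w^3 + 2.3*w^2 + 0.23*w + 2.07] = -2.82*w^2 + 4.6*w + 0.23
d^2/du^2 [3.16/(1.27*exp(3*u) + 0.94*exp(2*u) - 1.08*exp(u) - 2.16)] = ((-36.1188*exp(2*u) - 11.8816*exp(u) + 3.4128)*(1.27*exp(3*u) + 0.94*exp(2*u) - 1.08*exp(u) - 2.16) + 3.16*(3.81*exp(2*u) + 1.88*exp(u) - 1.08)*(7.62*exp(2*u) + 3.76*exp(u) - 2.16)*exp(u))*exp(u)/(1.27*exp(3*u) + 0.94*exp(2*u) - 1.08*exp(u) - 2.16)^3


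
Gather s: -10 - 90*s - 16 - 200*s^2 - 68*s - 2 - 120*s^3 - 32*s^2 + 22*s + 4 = -120*s^3 - 232*s^2 - 136*s - 24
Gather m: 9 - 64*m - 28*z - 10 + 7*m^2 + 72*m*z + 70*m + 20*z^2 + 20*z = 7*m^2 + m*(72*z + 6) + 20*z^2 - 8*z - 1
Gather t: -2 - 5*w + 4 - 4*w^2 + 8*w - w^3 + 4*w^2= -w^3 + 3*w + 2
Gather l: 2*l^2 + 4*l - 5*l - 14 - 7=2*l^2 - l - 21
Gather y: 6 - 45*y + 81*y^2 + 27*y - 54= 81*y^2 - 18*y - 48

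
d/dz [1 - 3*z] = -3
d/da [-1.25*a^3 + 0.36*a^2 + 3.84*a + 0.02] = -3.75*a^2 + 0.72*a + 3.84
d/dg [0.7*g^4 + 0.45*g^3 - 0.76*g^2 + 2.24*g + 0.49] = 2.8*g^3 + 1.35*g^2 - 1.52*g + 2.24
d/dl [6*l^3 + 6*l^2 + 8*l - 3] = 18*l^2 + 12*l + 8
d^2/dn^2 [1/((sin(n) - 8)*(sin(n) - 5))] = (-4*sin(n)^4 + 39*sin(n)^3 - 3*sin(n)^2 - 598*sin(n) + 258)/((sin(n) - 8)^3*(sin(n) - 5)^3)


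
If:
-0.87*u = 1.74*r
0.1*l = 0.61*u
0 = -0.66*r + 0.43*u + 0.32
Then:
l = -2.57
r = 0.21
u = -0.42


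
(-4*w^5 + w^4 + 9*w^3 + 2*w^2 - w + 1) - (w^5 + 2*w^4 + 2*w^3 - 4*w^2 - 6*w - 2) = -5*w^5 - w^4 + 7*w^3 + 6*w^2 + 5*w + 3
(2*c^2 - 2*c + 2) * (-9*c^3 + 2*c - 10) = -18*c^5 + 18*c^4 - 14*c^3 - 24*c^2 + 24*c - 20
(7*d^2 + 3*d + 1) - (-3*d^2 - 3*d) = 10*d^2 + 6*d + 1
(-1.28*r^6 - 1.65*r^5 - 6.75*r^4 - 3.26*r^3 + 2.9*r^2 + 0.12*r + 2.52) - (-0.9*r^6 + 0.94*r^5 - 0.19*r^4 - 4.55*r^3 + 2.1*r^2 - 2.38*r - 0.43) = -0.38*r^6 - 2.59*r^5 - 6.56*r^4 + 1.29*r^3 + 0.8*r^2 + 2.5*r + 2.95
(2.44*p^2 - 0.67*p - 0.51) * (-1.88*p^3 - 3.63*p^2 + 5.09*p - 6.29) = -4.5872*p^5 - 7.5976*p^4 + 15.8105*p^3 - 16.9066*p^2 + 1.6184*p + 3.2079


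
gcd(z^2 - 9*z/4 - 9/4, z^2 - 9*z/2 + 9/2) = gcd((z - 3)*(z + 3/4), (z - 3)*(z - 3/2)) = z - 3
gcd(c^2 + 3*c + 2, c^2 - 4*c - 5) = c + 1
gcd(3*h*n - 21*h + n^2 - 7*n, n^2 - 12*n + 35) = n - 7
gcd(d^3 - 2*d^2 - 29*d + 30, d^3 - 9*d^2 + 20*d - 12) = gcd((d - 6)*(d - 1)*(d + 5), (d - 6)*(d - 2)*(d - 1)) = d^2 - 7*d + 6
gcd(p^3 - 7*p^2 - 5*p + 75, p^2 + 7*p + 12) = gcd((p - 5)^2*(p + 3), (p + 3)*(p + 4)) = p + 3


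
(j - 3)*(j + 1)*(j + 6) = j^3 + 4*j^2 - 15*j - 18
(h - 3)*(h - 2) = h^2 - 5*h + 6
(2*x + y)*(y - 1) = 2*x*y - 2*x + y^2 - y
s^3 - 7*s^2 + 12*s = s*(s - 4)*(s - 3)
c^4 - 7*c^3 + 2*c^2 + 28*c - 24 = (c - 6)*(c - 2)*(c - 1)*(c + 2)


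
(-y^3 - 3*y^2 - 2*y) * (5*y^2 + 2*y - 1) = -5*y^5 - 17*y^4 - 15*y^3 - y^2 + 2*y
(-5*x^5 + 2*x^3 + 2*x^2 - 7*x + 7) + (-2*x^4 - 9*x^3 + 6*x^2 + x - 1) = -5*x^5 - 2*x^4 - 7*x^3 + 8*x^2 - 6*x + 6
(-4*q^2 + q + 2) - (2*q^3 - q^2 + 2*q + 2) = -2*q^3 - 3*q^2 - q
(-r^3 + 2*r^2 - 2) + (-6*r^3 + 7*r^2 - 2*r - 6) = -7*r^3 + 9*r^2 - 2*r - 8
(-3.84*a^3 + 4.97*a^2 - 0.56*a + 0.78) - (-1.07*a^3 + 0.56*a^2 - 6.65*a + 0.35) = -2.77*a^3 + 4.41*a^2 + 6.09*a + 0.43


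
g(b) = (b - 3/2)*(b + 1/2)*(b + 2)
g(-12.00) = -1552.50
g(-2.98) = -10.89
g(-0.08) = -1.27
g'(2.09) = 14.53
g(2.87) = 22.48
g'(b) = (b - 3/2)*(b + 1/2) + (b - 3/2)*(b + 2) + (b + 1/2)*(b + 2) = 3*b^2 + 2*b - 11/4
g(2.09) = 6.25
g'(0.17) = -2.32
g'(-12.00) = 405.25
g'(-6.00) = 93.25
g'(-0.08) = -2.89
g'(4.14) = 56.95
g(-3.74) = -29.54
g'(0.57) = -0.64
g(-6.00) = -165.00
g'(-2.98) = 17.93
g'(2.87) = 27.70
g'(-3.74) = 31.73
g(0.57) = -2.56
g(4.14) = 75.21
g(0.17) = -1.93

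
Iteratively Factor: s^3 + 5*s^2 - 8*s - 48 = (s - 3)*(s^2 + 8*s + 16) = (s - 3)*(s + 4)*(s + 4)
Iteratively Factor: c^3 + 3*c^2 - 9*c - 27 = (c + 3)*(c^2 - 9) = (c + 3)^2*(c - 3)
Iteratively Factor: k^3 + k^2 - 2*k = (k + 2)*(k^2 - k) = (k - 1)*(k + 2)*(k)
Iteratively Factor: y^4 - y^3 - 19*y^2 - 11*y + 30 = (y + 3)*(y^3 - 4*y^2 - 7*y + 10) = (y - 1)*(y + 3)*(y^2 - 3*y - 10) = (y - 5)*(y - 1)*(y + 3)*(y + 2)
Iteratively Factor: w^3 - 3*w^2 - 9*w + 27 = (w - 3)*(w^2 - 9) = (w - 3)*(w + 3)*(w - 3)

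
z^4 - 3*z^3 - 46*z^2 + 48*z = z*(z - 8)*(z - 1)*(z + 6)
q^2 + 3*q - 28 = (q - 4)*(q + 7)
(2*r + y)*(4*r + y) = 8*r^2 + 6*r*y + y^2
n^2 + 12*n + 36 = (n + 6)^2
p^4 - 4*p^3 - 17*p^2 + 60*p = p*(p - 5)*(p - 3)*(p + 4)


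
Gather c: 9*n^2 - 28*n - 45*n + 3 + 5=9*n^2 - 73*n + 8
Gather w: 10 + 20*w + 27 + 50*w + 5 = 70*w + 42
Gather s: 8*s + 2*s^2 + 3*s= 2*s^2 + 11*s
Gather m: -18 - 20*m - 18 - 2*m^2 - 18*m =-2*m^2 - 38*m - 36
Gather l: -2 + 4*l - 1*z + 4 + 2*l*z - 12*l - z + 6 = l*(2*z - 8) - 2*z + 8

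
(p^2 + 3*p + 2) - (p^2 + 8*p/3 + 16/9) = p/3 + 2/9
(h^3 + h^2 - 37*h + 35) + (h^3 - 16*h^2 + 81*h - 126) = 2*h^3 - 15*h^2 + 44*h - 91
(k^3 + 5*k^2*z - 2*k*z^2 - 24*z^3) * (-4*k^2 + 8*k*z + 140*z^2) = -4*k^5 - 12*k^4*z + 188*k^3*z^2 + 780*k^2*z^3 - 472*k*z^4 - 3360*z^5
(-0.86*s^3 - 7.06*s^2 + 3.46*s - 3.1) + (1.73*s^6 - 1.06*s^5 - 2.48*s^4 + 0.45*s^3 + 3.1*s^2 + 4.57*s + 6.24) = 1.73*s^6 - 1.06*s^5 - 2.48*s^4 - 0.41*s^3 - 3.96*s^2 + 8.03*s + 3.14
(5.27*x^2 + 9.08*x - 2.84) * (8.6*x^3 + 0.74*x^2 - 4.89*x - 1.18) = 45.322*x^5 + 81.9878*x^4 - 43.4751*x^3 - 52.7214*x^2 + 3.1732*x + 3.3512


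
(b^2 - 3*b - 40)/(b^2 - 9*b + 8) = (b + 5)/(b - 1)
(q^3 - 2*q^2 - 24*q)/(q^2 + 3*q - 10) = q*(q^2 - 2*q - 24)/(q^2 + 3*q - 10)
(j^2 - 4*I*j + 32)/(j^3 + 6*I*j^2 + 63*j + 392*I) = (j + 4*I)/(j^2 + 14*I*j - 49)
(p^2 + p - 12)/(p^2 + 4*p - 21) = (p + 4)/(p + 7)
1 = 1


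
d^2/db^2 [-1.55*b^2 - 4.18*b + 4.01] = -3.10000000000000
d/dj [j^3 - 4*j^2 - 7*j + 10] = 3*j^2 - 8*j - 7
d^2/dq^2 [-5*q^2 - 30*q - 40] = -10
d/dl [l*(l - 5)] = 2*l - 5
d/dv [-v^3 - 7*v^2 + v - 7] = -3*v^2 - 14*v + 1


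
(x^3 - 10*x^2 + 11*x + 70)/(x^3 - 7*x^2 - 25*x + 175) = (x + 2)/(x + 5)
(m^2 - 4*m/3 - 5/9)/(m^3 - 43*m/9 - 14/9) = (3*m - 5)/(3*m^2 - m - 14)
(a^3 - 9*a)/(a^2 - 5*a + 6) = a*(a + 3)/(a - 2)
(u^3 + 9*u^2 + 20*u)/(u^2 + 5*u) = u + 4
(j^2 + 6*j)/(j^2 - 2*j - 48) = j/(j - 8)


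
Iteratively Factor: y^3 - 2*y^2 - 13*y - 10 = (y + 2)*(y^2 - 4*y - 5) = (y + 1)*(y + 2)*(y - 5)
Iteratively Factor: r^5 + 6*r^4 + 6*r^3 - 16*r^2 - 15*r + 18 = (r - 1)*(r^4 + 7*r^3 + 13*r^2 - 3*r - 18) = (r - 1)*(r + 2)*(r^3 + 5*r^2 + 3*r - 9) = (r - 1)*(r + 2)*(r + 3)*(r^2 + 2*r - 3) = (r - 1)*(r + 2)*(r + 3)^2*(r - 1)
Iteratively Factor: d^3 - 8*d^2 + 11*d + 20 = (d + 1)*(d^2 - 9*d + 20) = (d - 5)*(d + 1)*(d - 4)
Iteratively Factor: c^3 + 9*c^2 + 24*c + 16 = (c + 4)*(c^2 + 5*c + 4) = (c + 4)^2*(c + 1)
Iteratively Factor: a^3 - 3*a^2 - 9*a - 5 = (a + 1)*(a^2 - 4*a - 5) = (a + 1)^2*(a - 5)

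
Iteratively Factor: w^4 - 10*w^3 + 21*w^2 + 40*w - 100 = (w - 5)*(w^3 - 5*w^2 - 4*w + 20) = (w - 5)*(w - 2)*(w^2 - 3*w - 10) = (w - 5)*(w - 2)*(w + 2)*(w - 5)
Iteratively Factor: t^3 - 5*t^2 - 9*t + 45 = (t - 5)*(t^2 - 9) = (t - 5)*(t - 3)*(t + 3)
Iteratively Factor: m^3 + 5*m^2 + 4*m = (m)*(m^2 + 5*m + 4) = m*(m + 1)*(m + 4)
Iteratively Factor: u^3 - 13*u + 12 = (u - 1)*(u^2 + u - 12) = (u - 1)*(u + 4)*(u - 3)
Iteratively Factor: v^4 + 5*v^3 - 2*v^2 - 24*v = (v + 3)*(v^3 + 2*v^2 - 8*v) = (v + 3)*(v + 4)*(v^2 - 2*v) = v*(v + 3)*(v + 4)*(v - 2)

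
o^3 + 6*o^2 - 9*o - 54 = (o - 3)*(o + 3)*(o + 6)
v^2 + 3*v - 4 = (v - 1)*(v + 4)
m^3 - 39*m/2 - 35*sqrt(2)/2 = (m - 7*sqrt(2)/2)*(m + sqrt(2))*(m + 5*sqrt(2)/2)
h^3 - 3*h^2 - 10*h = h*(h - 5)*(h + 2)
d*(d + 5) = d^2 + 5*d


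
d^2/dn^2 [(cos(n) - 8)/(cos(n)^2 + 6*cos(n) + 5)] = (-9*(1 - cos(2*n))^2*cos(n)/4 + 19*(1 - cos(2*n))^2/2 - 901*cos(n)/2 + 93*cos(2*n) + 42*cos(3*n) + cos(5*n)/2 - 501)/((cos(n) + 1)^3*(cos(n) + 5)^3)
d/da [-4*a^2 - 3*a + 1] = -8*a - 3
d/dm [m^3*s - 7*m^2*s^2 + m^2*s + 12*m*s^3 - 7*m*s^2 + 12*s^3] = s*(3*m^2 - 14*m*s + 2*m + 12*s^2 - 7*s)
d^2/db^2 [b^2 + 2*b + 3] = 2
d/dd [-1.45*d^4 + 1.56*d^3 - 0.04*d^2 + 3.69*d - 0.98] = -5.8*d^3 + 4.68*d^2 - 0.08*d + 3.69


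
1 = 1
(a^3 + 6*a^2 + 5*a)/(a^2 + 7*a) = (a^2 + 6*a + 5)/(a + 7)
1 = 1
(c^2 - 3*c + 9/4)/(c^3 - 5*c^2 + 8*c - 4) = (c^2 - 3*c + 9/4)/(c^3 - 5*c^2 + 8*c - 4)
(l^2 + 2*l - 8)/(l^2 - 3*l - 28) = (l - 2)/(l - 7)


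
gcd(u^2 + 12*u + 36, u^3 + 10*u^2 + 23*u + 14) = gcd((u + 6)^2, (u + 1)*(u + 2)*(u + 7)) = 1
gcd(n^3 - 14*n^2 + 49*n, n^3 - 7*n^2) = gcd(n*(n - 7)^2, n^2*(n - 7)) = n^2 - 7*n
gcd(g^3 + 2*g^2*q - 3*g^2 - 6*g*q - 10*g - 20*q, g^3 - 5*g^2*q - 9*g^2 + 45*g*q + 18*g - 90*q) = 1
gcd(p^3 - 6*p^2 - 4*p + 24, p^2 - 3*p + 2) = p - 2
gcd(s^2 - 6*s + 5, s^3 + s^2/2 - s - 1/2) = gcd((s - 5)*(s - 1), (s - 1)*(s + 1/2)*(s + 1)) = s - 1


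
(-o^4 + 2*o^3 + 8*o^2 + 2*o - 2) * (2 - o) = o^5 - 4*o^4 - 4*o^3 + 14*o^2 + 6*o - 4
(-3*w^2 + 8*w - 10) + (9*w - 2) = -3*w^2 + 17*w - 12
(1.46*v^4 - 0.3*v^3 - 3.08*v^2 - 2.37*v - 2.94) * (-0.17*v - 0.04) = -0.2482*v^5 - 0.0074*v^4 + 0.5356*v^3 + 0.5261*v^2 + 0.5946*v + 0.1176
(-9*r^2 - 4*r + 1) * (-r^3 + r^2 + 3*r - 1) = 9*r^5 - 5*r^4 - 32*r^3 - 2*r^2 + 7*r - 1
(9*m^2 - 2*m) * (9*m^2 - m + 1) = 81*m^4 - 27*m^3 + 11*m^2 - 2*m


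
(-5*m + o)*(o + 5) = -5*m*o - 25*m + o^2 + 5*o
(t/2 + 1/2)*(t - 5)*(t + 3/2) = t^3/2 - 5*t^2/4 - 11*t/2 - 15/4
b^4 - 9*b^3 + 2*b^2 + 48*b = b*(b - 8)*(b - 3)*(b + 2)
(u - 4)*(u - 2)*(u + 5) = u^3 - u^2 - 22*u + 40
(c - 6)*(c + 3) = c^2 - 3*c - 18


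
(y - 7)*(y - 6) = y^2 - 13*y + 42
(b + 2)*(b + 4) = b^2 + 6*b + 8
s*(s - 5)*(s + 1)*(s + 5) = s^4 + s^3 - 25*s^2 - 25*s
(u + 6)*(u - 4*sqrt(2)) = u^2 - 4*sqrt(2)*u + 6*u - 24*sqrt(2)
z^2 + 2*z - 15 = (z - 3)*(z + 5)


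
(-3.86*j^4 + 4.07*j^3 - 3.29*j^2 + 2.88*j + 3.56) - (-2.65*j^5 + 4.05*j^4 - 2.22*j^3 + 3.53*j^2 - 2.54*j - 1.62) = 2.65*j^5 - 7.91*j^4 + 6.29*j^3 - 6.82*j^2 + 5.42*j + 5.18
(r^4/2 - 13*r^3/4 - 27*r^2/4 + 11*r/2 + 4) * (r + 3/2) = r^5/2 - 5*r^4/2 - 93*r^3/8 - 37*r^2/8 + 49*r/4 + 6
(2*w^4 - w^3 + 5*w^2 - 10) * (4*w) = 8*w^5 - 4*w^4 + 20*w^3 - 40*w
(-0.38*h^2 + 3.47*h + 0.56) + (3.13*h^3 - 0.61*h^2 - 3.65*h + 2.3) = 3.13*h^3 - 0.99*h^2 - 0.18*h + 2.86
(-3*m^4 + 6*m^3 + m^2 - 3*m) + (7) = -3*m^4 + 6*m^3 + m^2 - 3*m + 7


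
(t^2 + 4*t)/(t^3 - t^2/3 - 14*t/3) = 3*(t + 4)/(3*t^2 - t - 14)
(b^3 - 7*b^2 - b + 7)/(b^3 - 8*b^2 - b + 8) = (b - 7)/(b - 8)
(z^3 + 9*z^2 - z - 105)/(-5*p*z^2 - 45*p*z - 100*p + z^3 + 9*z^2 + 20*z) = (z^2 + 4*z - 21)/(-5*p*z - 20*p + z^2 + 4*z)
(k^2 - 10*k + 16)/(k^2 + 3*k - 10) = (k - 8)/(k + 5)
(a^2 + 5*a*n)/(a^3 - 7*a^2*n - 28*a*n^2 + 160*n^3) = a/(a^2 - 12*a*n + 32*n^2)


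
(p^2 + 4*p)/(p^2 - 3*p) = (p + 4)/(p - 3)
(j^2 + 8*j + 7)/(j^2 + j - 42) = (j + 1)/(j - 6)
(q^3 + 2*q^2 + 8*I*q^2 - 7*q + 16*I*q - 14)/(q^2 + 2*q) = q + 8*I - 7/q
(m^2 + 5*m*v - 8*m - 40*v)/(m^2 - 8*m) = (m + 5*v)/m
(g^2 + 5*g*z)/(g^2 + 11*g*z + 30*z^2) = g/(g + 6*z)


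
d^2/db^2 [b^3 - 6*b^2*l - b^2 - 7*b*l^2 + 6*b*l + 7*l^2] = 6*b - 12*l - 2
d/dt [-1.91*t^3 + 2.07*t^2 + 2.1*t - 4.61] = -5.73*t^2 + 4.14*t + 2.1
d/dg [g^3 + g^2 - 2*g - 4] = 3*g^2 + 2*g - 2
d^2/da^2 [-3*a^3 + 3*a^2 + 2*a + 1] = 6 - 18*a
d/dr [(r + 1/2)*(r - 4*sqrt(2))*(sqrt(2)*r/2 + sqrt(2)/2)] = 3*sqrt(2)*r^2/2 - 8*r + 3*sqrt(2)*r/2 - 6 + sqrt(2)/4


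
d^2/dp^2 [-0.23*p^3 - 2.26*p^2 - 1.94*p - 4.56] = -1.38*p - 4.52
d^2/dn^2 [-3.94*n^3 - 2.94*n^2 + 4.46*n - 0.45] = -23.64*n - 5.88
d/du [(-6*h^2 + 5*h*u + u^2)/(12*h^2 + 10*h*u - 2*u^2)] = 5*h*(6*h^2 + u^2)/(36*h^4 + 60*h^3*u + 13*h^2*u^2 - 10*h*u^3 + u^4)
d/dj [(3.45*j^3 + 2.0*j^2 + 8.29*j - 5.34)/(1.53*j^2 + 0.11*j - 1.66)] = (5.2785*j^4 + 0.758999999999999*j^3 - 29.6447*j^2 + 9.7004*j - 13.174)/(2.3409*j^4 + 0.3366*j^3 - 5.0675*j^2 - 0.3652*j + 2.7556)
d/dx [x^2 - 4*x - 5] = 2*x - 4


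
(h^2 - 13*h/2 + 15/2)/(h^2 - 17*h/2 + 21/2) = (h - 5)/(h - 7)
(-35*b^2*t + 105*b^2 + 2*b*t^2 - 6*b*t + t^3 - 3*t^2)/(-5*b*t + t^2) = 7*b - 21*b/t + t - 3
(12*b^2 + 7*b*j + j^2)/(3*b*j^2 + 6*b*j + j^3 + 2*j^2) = (4*b + j)/(j*(j + 2))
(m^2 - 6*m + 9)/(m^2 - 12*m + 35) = (m^2 - 6*m + 9)/(m^2 - 12*m + 35)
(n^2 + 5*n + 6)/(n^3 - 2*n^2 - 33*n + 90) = (n^2 + 5*n + 6)/(n^3 - 2*n^2 - 33*n + 90)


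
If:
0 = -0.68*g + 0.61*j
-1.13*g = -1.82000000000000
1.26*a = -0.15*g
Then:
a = -0.19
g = 1.61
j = 1.80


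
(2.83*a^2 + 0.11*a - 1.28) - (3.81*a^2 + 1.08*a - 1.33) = -0.98*a^2 - 0.97*a + 0.05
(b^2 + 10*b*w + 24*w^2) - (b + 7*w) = b^2 + 10*b*w - b + 24*w^2 - 7*w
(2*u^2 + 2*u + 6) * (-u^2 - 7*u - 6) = -2*u^4 - 16*u^3 - 32*u^2 - 54*u - 36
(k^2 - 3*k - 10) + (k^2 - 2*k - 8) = 2*k^2 - 5*k - 18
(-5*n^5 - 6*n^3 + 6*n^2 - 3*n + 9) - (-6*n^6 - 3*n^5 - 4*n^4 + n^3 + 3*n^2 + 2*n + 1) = 6*n^6 - 2*n^5 + 4*n^4 - 7*n^3 + 3*n^2 - 5*n + 8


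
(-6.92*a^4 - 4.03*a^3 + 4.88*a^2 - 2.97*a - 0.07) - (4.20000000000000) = -6.92*a^4 - 4.03*a^3 + 4.88*a^2 - 2.97*a - 4.27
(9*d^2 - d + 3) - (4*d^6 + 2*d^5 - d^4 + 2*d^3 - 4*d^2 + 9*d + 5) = -4*d^6 - 2*d^5 + d^4 - 2*d^3 + 13*d^2 - 10*d - 2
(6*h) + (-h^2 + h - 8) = -h^2 + 7*h - 8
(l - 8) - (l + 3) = -11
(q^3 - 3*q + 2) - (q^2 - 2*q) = q^3 - q^2 - q + 2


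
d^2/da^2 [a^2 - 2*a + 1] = 2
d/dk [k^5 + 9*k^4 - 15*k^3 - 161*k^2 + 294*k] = 5*k^4 + 36*k^3 - 45*k^2 - 322*k + 294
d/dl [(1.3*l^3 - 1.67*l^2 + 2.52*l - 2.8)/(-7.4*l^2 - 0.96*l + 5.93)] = (-9.62*l^4 - 2.496*l^3 + 43.3782*l^2 - 61.2462*l + 12.2556)/(54.76*l^4 + 14.208*l^3 - 86.8424*l^2 - 11.3856*l + 35.1649)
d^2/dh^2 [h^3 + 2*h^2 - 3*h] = 6*h + 4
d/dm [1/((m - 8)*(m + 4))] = 2*(2 - m)/(m^4 - 8*m^3 - 48*m^2 + 256*m + 1024)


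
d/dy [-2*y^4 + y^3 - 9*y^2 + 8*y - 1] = -8*y^3 + 3*y^2 - 18*y + 8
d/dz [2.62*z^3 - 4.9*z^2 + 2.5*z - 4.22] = 7.86*z^2 - 9.8*z + 2.5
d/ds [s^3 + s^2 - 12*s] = 3*s^2 + 2*s - 12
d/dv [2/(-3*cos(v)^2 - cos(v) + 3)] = -2*(6*cos(v) + 1)*sin(v)/(3*sin(v)^2 - cos(v))^2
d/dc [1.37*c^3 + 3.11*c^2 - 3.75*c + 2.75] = 4.11*c^2 + 6.22*c - 3.75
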